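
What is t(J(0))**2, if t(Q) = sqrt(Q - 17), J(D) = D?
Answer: -17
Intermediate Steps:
t(Q) = sqrt(-17 + Q)
t(J(0))**2 = (sqrt(-17 + 0))**2 = (sqrt(-17))**2 = (I*sqrt(17))**2 = -17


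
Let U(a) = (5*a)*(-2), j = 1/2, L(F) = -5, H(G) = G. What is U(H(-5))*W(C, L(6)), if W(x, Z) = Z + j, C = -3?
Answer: -225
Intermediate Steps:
j = 1/2 ≈ 0.50000
W(x, Z) = 1/2 + Z (W(x, Z) = Z + 1/2 = 1/2 + Z)
U(a) = -10*a
U(H(-5))*W(C, L(6)) = (-10*(-5))*(1/2 - 5) = 50*(-9/2) = -225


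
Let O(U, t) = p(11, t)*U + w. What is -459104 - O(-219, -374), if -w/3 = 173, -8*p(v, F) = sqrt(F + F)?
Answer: -458585 - 219*I*sqrt(187)/4 ≈ -4.5859e+5 - 748.7*I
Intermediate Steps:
p(v, F) = -sqrt(2)*sqrt(F)/8 (p(v, F) = -sqrt(F + F)/8 = -sqrt(2)*sqrt(F)/8)
w = -519 (w = -3*173 = -519)
O(U, t) = -519 - U*sqrt(2)*sqrt(t)/8 (O(U, t) = (-sqrt(2)*sqrt(t)/8)*U - 519 = -U*sqrt(2)*sqrt(t)/8 - 519 = -519 - U*sqrt(2)*sqrt(t)/8)
-459104 - O(-219, -374) = -459104 - (-519 - 1/8*(-219)*sqrt(2)*sqrt(-374)) = -459104 - (-519 - 1/8*(-219)*sqrt(2)*I*sqrt(374)) = -459104 - (-519 + 219*I*sqrt(187)/4) = -459104 + (519 - 219*I*sqrt(187)/4) = -458585 - 219*I*sqrt(187)/4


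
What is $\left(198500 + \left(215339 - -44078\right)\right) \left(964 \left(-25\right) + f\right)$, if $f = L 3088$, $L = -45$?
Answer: $-74667946020$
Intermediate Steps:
$f = -138960$ ($f = \left(-45\right) 3088 = -138960$)
$\left(198500 + \left(215339 - -44078\right)\right) \left(964 \left(-25\right) + f\right) = \left(198500 + \left(215339 - -44078\right)\right) \left(964 \left(-25\right) - 138960\right) = \left(198500 + \left(215339 + 44078\right)\right) \left(-24100 - 138960\right) = \left(198500 + 259417\right) \left(-163060\right) = 457917 \left(-163060\right) = -74667946020$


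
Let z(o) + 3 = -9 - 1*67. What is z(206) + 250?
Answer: 171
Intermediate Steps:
z(o) = -79 (z(o) = -3 + (-9 - 1*67) = -3 + (-9 - 67) = -3 - 76 = -79)
z(206) + 250 = -79 + 250 = 171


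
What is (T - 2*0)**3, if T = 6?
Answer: 216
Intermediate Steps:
(T - 2*0)**3 = (6 - 2*0)**3 = (6 + 0)**3 = 6**3 = 216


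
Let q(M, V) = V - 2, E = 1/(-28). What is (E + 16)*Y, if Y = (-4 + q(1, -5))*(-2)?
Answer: 4917/14 ≈ 351.21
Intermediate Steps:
E = -1/28 ≈ -0.035714
q(M, V) = -2 + V
Y = 22 (Y = (-4 + (-2 - 5))*(-2) = (-4 - 7)*(-2) = -11*(-2) = 22)
(E + 16)*Y = (-1/28 + 16)*22 = (447/28)*22 = 4917/14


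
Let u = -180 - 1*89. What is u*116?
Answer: -31204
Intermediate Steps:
u = -269 (u = -180 - 89 = -269)
u*116 = -269*116 = -31204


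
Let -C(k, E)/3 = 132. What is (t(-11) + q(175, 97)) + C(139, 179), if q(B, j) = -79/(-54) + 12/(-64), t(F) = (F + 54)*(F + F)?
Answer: -579193/432 ≈ -1340.7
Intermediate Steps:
t(F) = 2*F*(54 + F) (t(F) = (54 + F)*(2*F) = 2*F*(54 + F))
q(B, j) = 551/432 (q(B, j) = -79*(-1/54) + 12*(-1/64) = 79/54 - 3/16 = 551/432)
C(k, E) = -396 (C(k, E) = -3*132 = -396)
(t(-11) + q(175, 97)) + C(139, 179) = (2*(-11)*(54 - 11) + 551/432) - 396 = (2*(-11)*43 + 551/432) - 396 = (-946 + 551/432) - 396 = -408121/432 - 396 = -579193/432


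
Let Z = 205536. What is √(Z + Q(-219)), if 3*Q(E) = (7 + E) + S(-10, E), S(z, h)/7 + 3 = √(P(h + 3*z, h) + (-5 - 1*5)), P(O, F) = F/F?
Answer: √(1849125 + 63*I)/3 ≈ 453.27 + 0.0077216*I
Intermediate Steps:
P(O, F) = 1
S(z, h) = -21 + 21*I (S(z, h) = -21 + 7*√(1 + (-5 - 1*5)) = -21 + 7*√(1 + (-5 - 5)) = -21 + 7*√(1 - 10) = -21 + 7*√(-9) = -21 + 7*(3*I) = -21 + 21*I)
Q(E) = -14/3 + 7*I + E/3 (Q(E) = ((7 + E) + (-21 + 21*I))/3 = (-14 + E + 21*I)/3 = -14/3 + 7*I + E/3)
√(Z + Q(-219)) = √(205536 + (-14/3 + 7*I + (⅓)*(-219))) = √(205536 + (-14/3 + 7*I - 73)) = √(205536 + (-233/3 + 7*I)) = √(616375/3 + 7*I)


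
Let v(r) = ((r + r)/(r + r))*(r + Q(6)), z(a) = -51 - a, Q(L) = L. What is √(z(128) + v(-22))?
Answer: I*√195 ≈ 13.964*I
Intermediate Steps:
v(r) = 6 + r (v(r) = ((r + r)/(r + r))*(r + 6) = ((2*r)/((2*r)))*(6 + r) = ((2*r)*(1/(2*r)))*(6 + r) = 1*(6 + r) = 6 + r)
√(z(128) + v(-22)) = √((-51 - 1*128) + (6 - 22)) = √((-51 - 128) - 16) = √(-179 - 16) = √(-195) = I*√195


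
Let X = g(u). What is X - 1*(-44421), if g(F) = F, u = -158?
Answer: 44263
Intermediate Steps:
X = -158
X - 1*(-44421) = -158 - 1*(-44421) = -158 + 44421 = 44263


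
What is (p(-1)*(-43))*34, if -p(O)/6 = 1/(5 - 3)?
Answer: 4386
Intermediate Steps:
p(O) = -3 (p(O) = -6/(5 - 3) = -6/2 = -6*1/2 = -3)
(p(-1)*(-43))*34 = -3*(-43)*34 = 129*34 = 4386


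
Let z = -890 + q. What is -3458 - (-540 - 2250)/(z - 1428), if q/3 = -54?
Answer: -27673/8 ≈ -3459.1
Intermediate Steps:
q = -162 (q = 3*(-54) = -162)
z = -1052 (z = -890 - 162 = -1052)
-3458 - (-540 - 2250)/(z - 1428) = -3458 - (-540 - 2250)/(-1052 - 1428) = -3458 - (-2790)/(-2480) = -3458 - (-2790)*(-1)/2480 = -3458 - 1*9/8 = -3458 - 9/8 = -27673/8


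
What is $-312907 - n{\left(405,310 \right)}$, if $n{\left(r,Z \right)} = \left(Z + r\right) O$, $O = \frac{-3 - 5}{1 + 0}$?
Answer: $-307187$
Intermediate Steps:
$O = -8$ ($O = - \frac{8}{1} = \left(-8\right) 1 = -8$)
$n{\left(r,Z \right)} = - 8 Z - 8 r$ ($n{\left(r,Z \right)} = \left(Z + r\right) \left(-8\right) = - 8 Z - 8 r$)
$-312907 - n{\left(405,310 \right)} = -312907 - \left(\left(-8\right) 310 - 3240\right) = -312907 - \left(-2480 - 3240\right) = -312907 - -5720 = -312907 + 5720 = -307187$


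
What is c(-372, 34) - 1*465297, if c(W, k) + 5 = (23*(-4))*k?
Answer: -468430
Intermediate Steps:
c(W, k) = -5 - 92*k (c(W, k) = -5 + (23*(-4))*k = -5 - 92*k)
c(-372, 34) - 1*465297 = (-5 - 92*34) - 1*465297 = (-5 - 3128) - 465297 = -3133 - 465297 = -468430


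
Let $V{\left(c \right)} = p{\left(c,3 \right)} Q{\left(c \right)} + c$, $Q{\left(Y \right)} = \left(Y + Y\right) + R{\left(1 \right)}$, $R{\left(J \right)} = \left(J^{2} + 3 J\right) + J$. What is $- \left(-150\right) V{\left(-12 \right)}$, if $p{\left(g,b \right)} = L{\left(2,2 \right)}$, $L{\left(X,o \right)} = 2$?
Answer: $-7500$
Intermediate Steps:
$p{\left(g,b \right)} = 2$
$R{\left(J \right)} = J^{2} + 4 J$
$Q{\left(Y \right)} = 5 + 2 Y$ ($Q{\left(Y \right)} = \left(Y + Y\right) + 1 \left(4 + 1\right) = 2 Y + 1 \cdot 5 = 2 Y + 5 = 5 + 2 Y$)
$V{\left(c \right)} = 10 + 5 c$ ($V{\left(c \right)} = 2 \left(5 + 2 c\right) + c = \left(10 + 4 c\right) + c = 10 + 5 c$)
$- \left(-150\right) V{\left(-12 \right)} = - \left(-150\right) \left(10 + 5 \left(-12\right)\right) = - \left(-150\right) \left(10 - 60\right) = - \left(-150\right) \left(-50\right) = \left(-1\right) 7500 = -7500$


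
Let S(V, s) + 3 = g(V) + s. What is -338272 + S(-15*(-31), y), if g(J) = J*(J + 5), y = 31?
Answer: -119694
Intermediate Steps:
g(J) = J*(5 + J)
S(V, s) = -3 + s + V*(5 + V) (S(V, s) = -3 + (V*(5 + V) + s) = -3 + (s + V*(5 + V)) = -3 + s + V*(5 + V))
-338272 + S(-15*(-31), y) = -338272 + (-3 + 31 + (-15*(-31))*(5 - 15*(-31))) = -338272 + (-3 + 31 + 465*(5 + 465)) = -338272 + (-3 + 31 + 465*470) = -338272 + (-3 + 31 + 218550) = -338272 + 218578 = -119694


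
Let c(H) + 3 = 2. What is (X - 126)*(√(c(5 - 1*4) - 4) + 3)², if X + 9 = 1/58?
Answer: -15658/29 - 23487*I*√5/29 ≈ -539.93 - 1811.0*I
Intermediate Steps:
c(H) = -1 (c(H) = -3 + 2 = -1)
X = -521/58 (X = -9 + 1/58 = -521/58 ≈ -8.9828)
(X - 126)*(√(c(5 - 1*4) - 4) + 3)² = (-521/58 - 126)*(√(-1 - 4) + 3)² = -7829*(√(-5) + 3)²/58 = -7829*(I*√5 + 3)²/58 = -7829*(3 + I*√5)²/58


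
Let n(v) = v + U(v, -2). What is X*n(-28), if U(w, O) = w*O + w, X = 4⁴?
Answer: 0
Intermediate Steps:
X = 256
U(w, O) = w + O*w (U(w, O) = O*w + w = w + O*w)
n(v) = 0 (n(v) = v + v*(1 - 2) = v + v*(-1) = v - v = 0)
X*n(-28) = 256*0 = 0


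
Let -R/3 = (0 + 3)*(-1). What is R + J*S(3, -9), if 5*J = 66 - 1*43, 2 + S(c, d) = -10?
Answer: -231/5 ≈ -46.200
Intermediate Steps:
S(c, d) = -12 (S(c, d) = -2 - 10 = -12)
R = 9 (R = -3*(0 + 3)*(-1) = -9*(-1) = -3*(-3) = 9)
J = 23/5 (J = (66 - 1*43)/5 = (66 - 43)/5 = (1/5)*23 = 23/5 ≈ 4.6000)
R + J*S(3, -9) = 9 + (23/5)*(-12) = 9 - 276/5 = -231/5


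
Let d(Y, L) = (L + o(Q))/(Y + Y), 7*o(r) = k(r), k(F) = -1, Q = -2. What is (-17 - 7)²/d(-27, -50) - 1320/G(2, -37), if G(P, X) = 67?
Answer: 523128/871 ≈ 600.61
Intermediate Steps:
o(r) = -⅐ (o(r) = (⅐)*(-1) = -⅐)
d(Y, L) = (-⅐ + L)/(2*Y) (d(Y, L) = (L - ⅐)/(Y + Y) = (-⅐ + L)/((2*Y)) = (-⅐ + L)*(1/(2*Y)) = (-⅐ + L)/(2*Y))
(-17 - 7)²/d(-27, -50) - 1320/G(2, -37) = (-17 - 7)²/(((1/14)*(-1 + 7*(-50))/(-27))) - 1320/67 = (-24)²/(((1/14)*(-1/27)*(-1 - 350))) - 1320*1/67 = 576/(((1/14)*(-1/27)*(-351))) - 1320/67 = 576/(13/14) - 1320/67 = 576*(14/13) - 1320/67 = 8064/13 - 1320/67 = 523128/871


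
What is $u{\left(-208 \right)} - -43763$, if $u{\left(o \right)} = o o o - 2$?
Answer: $-8955151$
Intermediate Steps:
$u{\left(o \right)} = -2 + o^{3}$ ($u{\left(o \right)} = o^{2} o - 2 = o^{3} - 2 = -2 + o^{3}$)
$u{\left(-208 \right)} - -43763 = \left(-2 + \left(-208\right)^{3}\right) - -43763 = \left(-2 - 8998912\right) + 43763 = -8998914 + 43763 = -8955151$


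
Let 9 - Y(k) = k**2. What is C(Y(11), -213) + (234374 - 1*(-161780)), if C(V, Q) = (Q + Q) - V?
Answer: 395840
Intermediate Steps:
Y(k) = 9 - k**2
C(V, Q) = -V + 2*Q (C(V, Q) = 2*Q - V = -V + 2*Q)
C(Y(11), -213) + (234374 - 1*(-161780)) = (-(9 - 1*11**2) + 2*(-213)) + (234374 - 1*(-161780)) = (-(9 - 1*121) - 426) + (234374 + 161780) = (-(9 - 121) - 426) + 396154 = (-1*(-112) - 426) + 396154 = (112 - 426) + 396154 = -314 + 396154 = 395840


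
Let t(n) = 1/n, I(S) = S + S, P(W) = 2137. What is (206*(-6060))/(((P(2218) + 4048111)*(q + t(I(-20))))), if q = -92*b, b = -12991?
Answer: -6241800/24203714506999 ≈ -2.5789e-7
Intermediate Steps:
I(S) = 2*S
q = 1195172 (q = -92*(-12991) = 1195172)
(206*(-6060))/(((P(2218) + 4048111)*(q + t(I(-20))))) = (206*(-6060))/(((2137 + 4048111)*(1195172 + 1/(2*(-20))))) = -1248360*1/(4050248*(1195172 + 1/(-40))) = -1248360*1/(4050248*(1195172 - 1/40)) = -1248360/(4050248*(47806879/40)) = -1248360/24203714506999/5 = -1248360*5/24203714506999 = -6241800/24203714506999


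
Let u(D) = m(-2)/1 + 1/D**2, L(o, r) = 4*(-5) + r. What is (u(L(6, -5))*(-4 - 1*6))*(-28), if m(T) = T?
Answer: -69944/125 ≈ -559.55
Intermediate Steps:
L(o, r) = -20 + r
u(D) = -2 + D**(-2) (u(D) = -2/1 + 1/D**2 = -2*1 + 1/D**2 = -2 + D**(-2))
(u(L(6, -5))*(-4 - 1*6))*(-28) = ((-2 + (-20 - 5)**(-2))*(-4 - 1*6))*(-28) = ((-2 + (-25)**(-2))*(-4 - 6))*(-28) = ((-2 + 1/625)*(-10))*(-28) = -1249/625*(-10)*(-28) = (2498/125)*(-28) = -69944/125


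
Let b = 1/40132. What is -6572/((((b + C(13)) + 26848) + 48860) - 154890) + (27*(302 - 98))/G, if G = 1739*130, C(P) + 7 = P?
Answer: 38563509964814/359167721296085 ≈ 0.10737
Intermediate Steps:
C(P) = -7 + P
b = 1/40132 ≈ 2.4918e-5
G = 226070
-6572/((((b + C(13)) + 26848) + 48860) - 154890) + (27*(302 - 98))/G = -6572/((((1/40132 + (-7 + 13)) + 26848) + 48860) - 154890) + (27*(302 - 98))/226070 = -6572/((((1/40132 + 6) + 26848) + 48860) - 154890) + (27*204)*(1/226070) = -6572/(((240793/40132 + 26848) + 48860) - 154890) + 5508*(1/226070) = -6572/((1077704729/40132 + 48860) - 154890) + 2754/113035 = -6572/(3038554249/40132 - 154890) + 2754/113035 = -6572/(-3177491231/40132) + 2754/113035 = -6572*(-40132/3177491231) + 2754/113035 = 263747504/3177491231 + 2754/113035 = 38563509964814/359167721296085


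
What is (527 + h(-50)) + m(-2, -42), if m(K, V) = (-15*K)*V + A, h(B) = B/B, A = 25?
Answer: -707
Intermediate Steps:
h(B) = 1
m(K, V) = 25 - 15*K*V (m(K, V) = (-15*K)*V + 25 = -15*K*V + 25 = 25 - 15*K*V)
(527 + h(-50)) + m(-2, -42) = (527 + 1) + (25 - 15*(-2)*(-42)) = 528 + (25 - 1260) = 528 - 1235 = -707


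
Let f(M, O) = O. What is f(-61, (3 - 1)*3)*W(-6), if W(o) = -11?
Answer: -66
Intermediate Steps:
f(-61, (3 - 1)*3)*W(-6) = ((3 - 1)*3)*(-11) = (2*3)*(-11) = 6*(-11) = -66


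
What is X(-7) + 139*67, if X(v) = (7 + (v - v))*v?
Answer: 9264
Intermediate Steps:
X(v) = 7*v (X(v) = (7 + 0)*v = 7*v)
X(-7) + 139*67 = 7*(-7) + 139*67 = -49 + 9313 = 9264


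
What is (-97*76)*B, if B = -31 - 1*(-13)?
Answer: 132696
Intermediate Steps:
B = -18 (B = -31 + 13 = -18)
(-97*76)*B = -97*76*(-18) = -7372*(-18) = 132696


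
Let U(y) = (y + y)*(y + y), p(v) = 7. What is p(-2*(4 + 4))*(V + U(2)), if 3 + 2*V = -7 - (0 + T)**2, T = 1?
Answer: 147/2 ≈ 73.500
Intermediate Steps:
U(y) = 4*y**2 (U(y) = (2*y)*(2*y) = 4*y**2)
V = -11/2 (V = -3/2 + (-7 - (0 + 1)**2)/2 = -3/2 + (-7 - 1*1**2)/2 = -3/2 + (-7 - 1*1)/2 = -3/2 + (-7 - 1)/2 = -3/2 + (1/2)*(-8) = -3/2 - 4 = -11/2 ≈ -5.5000)
p(-2*(4 + 4))*(V + U(2)) = 7*(-11/2 + 4*2**2) = 7*(-11/2 + 4*4) = 7*(-11/2 + 16) = 7*(21/2) = 147/2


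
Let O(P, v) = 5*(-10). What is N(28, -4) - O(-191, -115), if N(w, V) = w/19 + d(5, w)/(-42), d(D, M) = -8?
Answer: 20614/399 ≈ 51.664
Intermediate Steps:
N(w, V) = 4/21 + w/19 (N(w, V) = w/19 - 8/(-42) = w*(1/19) - 8*(-1/42) = w/19 + 4/21 = 4/21 + w/19)
O(P, v) = -50
N(28, -4) - O(-191, -115) = (4/21 + (1/19)*28) - 1*(-50) = (4/21 + 28/19) + 50 = 664/399 + 50 = 20614/399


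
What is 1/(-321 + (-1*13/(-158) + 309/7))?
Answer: -1106/306113 ≈ -0.0036130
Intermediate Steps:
1/(-321 + (-1*13/(-158) + 309/7)) = 1/(-321 + (-13*(-1/158) + 309*(1/7))) = 1/(-321 + (13/158 + 309/7)) = 1/(-321 + 48913/1106) = 1/(-306113/1106) = -1106/306113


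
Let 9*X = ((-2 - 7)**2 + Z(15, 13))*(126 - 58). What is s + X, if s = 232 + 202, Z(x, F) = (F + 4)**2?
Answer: 29066/9 ≈ 3229.6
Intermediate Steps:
Z(x, F) = (4 + F)**2
X = 25160/9 (X = (((-2 - 7)**2 + (4 + 13)**2)*(126 - 58))/9 = (((-9)**2 + 17**2)*68)/9 = ((81 + 289)*68)/9 = (370*68)/9 = (1/9)*25160 = 25160/9 ≈ 2795.6)
s = 434
s + X = 434 + 25160/9 = 29066/9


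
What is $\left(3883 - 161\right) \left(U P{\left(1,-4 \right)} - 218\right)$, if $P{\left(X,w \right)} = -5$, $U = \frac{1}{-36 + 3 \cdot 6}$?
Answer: $- \frac{7293259}{9} \approx -8.1036 \cdot 10^{5}$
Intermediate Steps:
$U = - \frac{1}{18}$ ($U = \frac{1}{-36 + 18} = \frac{1}{-18} = - \frac{1}{18} \approx -0.055556$)
$\left(3883 - 161\right) \left(U P{\left(1,-4 \right)} - 218\right) = \left(3883 - 161\right) \left(\left(- \frac{1}{18}\right) \left(-5\right) - 218\right) = 3722 \left(\frac{5}{18} - 218\right) = 3722 \left(- \frac{3919}{18}\right) = - \frac{7293259}{9}$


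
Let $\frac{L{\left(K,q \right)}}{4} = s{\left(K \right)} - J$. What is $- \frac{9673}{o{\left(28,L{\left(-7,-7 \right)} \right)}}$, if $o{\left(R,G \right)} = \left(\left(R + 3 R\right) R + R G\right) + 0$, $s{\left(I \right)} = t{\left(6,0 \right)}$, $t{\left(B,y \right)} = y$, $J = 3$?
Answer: $- \frac{9673}{2800} \approx -3.4546$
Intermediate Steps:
$s{\left(I \right)} = 0$
$L{\left(K,q \right)} = -12$ ($L{\left(K,q \right)} = 4 \left(0 - 3\right) = 4 \left(-3\right) = -12$)
$o{\left(R,G \right)} = 4 R^{2} + G R$ ($o{\left(R,G \right)} = \left(4 R R + G R\right) + 0 = \left(4 R^{2} + G R\right) + 0 = 4 R^{2} + G R$)
$- \frac{9673}{o{\left(28,L{\left(-7,-7 \right)} \right)}} = - \frac{9673}{28 \left(-12 + 4 \cdot 28\right)} = - \frac{9673}{28 \left(-12 + 112\right)} = - \frac{9673}{28 \cdot 100} = - \frac{9673}{2800}$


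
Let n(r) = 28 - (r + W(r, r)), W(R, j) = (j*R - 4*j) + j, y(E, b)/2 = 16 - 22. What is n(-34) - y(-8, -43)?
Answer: -1184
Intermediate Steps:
y(E, b) = -12 (y(E, b) = 2*(16 - 22) = 2*(-6) = -12)
W(R, j) = -3*j + R*j (W(R, j) = (R*j - 4*j) + j = (-4*j + R*j) + j = -3*j + R*j)
n(r) = 28 - r - r*(-3 + r) (n(r) = 28 - (r + r*(-3 + r)) = 28 + (-r - r*(-3 + r)) = 28 - r - r*(-3 + r))
n(-34) - y(-8, -43) = (28 - 1*(-34) - 1*(-34)*(-3 - 34)) - 1*(-12) = (28 + 34 - 1*(-34)*(-37)) + 12 = (28 + 34 - 1258) + 12 = -1196 + 12 = -1184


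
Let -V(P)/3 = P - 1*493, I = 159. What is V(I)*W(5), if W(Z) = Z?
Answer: 5010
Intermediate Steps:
V(P) = 1479 - 3*P (V(P) = -3*(P - 1*493) = -3*(P - 493) = -3*(-493 + P) = 1479 - 3*P)
V(I)*W(5) = (1479 - 3*159)*5 = (1479 - 477)*5 = 1002*5 = 5010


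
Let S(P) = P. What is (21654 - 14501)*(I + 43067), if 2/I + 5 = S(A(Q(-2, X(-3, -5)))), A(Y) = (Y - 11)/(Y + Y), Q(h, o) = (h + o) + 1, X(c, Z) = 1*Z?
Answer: 13246333121/43 ≈ 3.0805e+8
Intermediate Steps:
X(c, Z) = Z
Q(h, o) = 1 + h + o
A(Y) = (-11 + Y)/(2*Y) (A(Y) = (-11 + Y)/((2*Y)) = (-11 + Y)*(1/(2*Y)) = (-11 + Y)/(2*Y))
I = -24/43 (I = 2/(-5 + (-11 + (1 - 2 - 5))/(2*(1 - 2 - 5))) = 2/(-5 + (1/2)*(-11 - 6)/(-6)) = 2/(-5 + (1/2)*(-1/6)*(-17)) = 2/(-5 + 17/12) = 2/(-43/12) = 2*(-12/43) = -24/43 ≈ -0.55814)
(21654 - 14501)*(I + 43067) = (21654 - 14501)*(-24/43 + 43067) = 7153*(1851857/43) = 13246333121/43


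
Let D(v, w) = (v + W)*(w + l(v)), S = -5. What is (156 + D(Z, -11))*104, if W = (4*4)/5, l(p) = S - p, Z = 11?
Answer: -118248/5 ≈ -23650.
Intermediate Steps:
l(p) = -5 - p
W = 16/5 (W = 16*(⅕) = 16/5 ≈ 3.2000)
D(v, w) = (16/5 + v)*(-5 + w - v) (D(v, w) = (v + 16/5)*(w + (-5 - v)) = (16/5 + v)*(-5 + w - v))
(156 + D(Z, -11))*104 = (156 + (-16 - 1*11² - 41/5*11 + (16/5)*(-11) + 11*(-11)))*104 = (156 + (-16 - 1*121 - 451/5 - 176/5 - 121))*104 = (156 + (-16 - 121 - 451/5 - 176/5 - 121))*104 = (156 - 1917/5)*104 = -1137/5*104 = -118248/5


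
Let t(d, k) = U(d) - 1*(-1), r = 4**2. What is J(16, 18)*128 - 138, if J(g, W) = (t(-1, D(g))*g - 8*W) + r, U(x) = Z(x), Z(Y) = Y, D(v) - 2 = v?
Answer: -16522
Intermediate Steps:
D(v) = 2 + v
r = 16
U(x) = x
t(d, k) = 1 + d (t(d, k) = d - 1*(-1) = d + 1 = 1 + d)
J(g, W) = 16 - 8*W (J(g, W) = ((1 - 1)*g - 8*W) + 16 = (0*g - 8*W) + 16 = (0 - 8*W) + 16 = -8*W + 16 = 16 - 8*W)
J(16, 18)*128 - 138 = (16 - 8*18)*128 - 138 = (16 - 144)*128 - 138 = -128*128 - 138 = -16384 - 138 = -16522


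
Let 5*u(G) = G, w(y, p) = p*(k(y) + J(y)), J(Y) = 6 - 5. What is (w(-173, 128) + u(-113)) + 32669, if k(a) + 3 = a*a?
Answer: 19316512/5 ≈ 3.8633e+6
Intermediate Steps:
k(a) = -3 + a**2 (k(a) = -3 + a*a = -3 + a**2)
J(Y) = 1
w(y, p) = p*(-2 + y**2) (w(y, p) = p*((-3 + y**2) + 1) = p*(-2 + y**2))
u(G) = G/5
(w(-173, 128) + u(-113)) + 32669 = (128*(-2 + (-173)**2) + (1/5)*(-113)) + 32669 = (128*(-2 + 29929) - 113/5) + 32669 = (128*29927 - 113/5) + 32669 = (3830656 - 113/5) + 32669 = 19153167/5 + 32669 = 19316512/5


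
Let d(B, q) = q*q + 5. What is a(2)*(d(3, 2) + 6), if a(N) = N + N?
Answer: 60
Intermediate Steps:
d(B, q) = 5 + q**2 (d(B, q) = q**2 + 5 = 5 + q**2)
a(N) = 2*N
a(2)*(d(3, 2) + 6) = (2*2)*((5 + 2**2) + 6) = 4*((5 + 4) + 6) = 4*(9 + 6) = 4*15 = 60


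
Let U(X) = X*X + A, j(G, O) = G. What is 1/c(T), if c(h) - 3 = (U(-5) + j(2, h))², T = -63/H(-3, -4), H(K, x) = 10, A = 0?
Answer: 1/732 ≈ 0.0013661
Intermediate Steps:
U(X) = X² (U(X) = X*X + 0 = X² + 0 = X²)
T = -63/10 ≈ -6.3000
c(h) = 732 (c(h) = 3 + ((-5)² + 2)² = 3 + (25 + 2)² = 3 + 27² = 3 + 729 = 732)
1/c(T) = 1/732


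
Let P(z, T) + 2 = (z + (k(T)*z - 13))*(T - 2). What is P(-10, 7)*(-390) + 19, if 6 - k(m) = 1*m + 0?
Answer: 26149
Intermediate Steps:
k(m) = 6 - m (k(m) = 6 - (1*m + 0) = 6 - (m + 0) = 6 - m)
P(z, T) = -2 + (-2 + T)*(-13 + z + z*(6 - T)) (P(z, T) = -2 + (z + ((6 - T)*z - 13))*(T - 2) = -2 + (z + (z*(6 - T) - 13))*(-2 + T) = -2 + (z + (-13 + z*(6 - T)))*(-2 + T) = -2 + (-13 + z + z*(6 - T))*(-2 + T) = -2 + (-2 + T)*(-13 + z + z*(6 - T)))
P(-10, 7)*(-390) + 19 = (24 - 14*(-10) - 13*7 - 1*(-10)*7**2 + 9*7*(-10))*(-390) + 19 = (24 + 140 - 91 - 1*(-10)*49 - 630)*(-390) + 19 = (24 + 140 - 91 + 490 - 630)*(-390) + 19 = -67*(-390) + 19 = 26130 + 19 = 26149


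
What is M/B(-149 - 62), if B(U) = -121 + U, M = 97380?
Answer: -24345/83 ≈ -293.31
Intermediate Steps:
M/B(-149 - 62) = 97380/(-121 + (-149 - 62)) = 97380/(-121 - 211) = 97380/(-332) = 97380*(-1/332) = -24345/83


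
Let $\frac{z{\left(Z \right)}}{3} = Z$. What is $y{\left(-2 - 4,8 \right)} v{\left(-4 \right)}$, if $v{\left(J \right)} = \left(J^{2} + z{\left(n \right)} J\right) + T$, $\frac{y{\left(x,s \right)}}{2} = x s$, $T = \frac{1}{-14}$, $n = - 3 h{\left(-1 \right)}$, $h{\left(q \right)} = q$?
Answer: $\frac{13488}{7} \approx 1926.9$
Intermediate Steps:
$n = 3$ ($n = \left(-3\right) \left(-1\right) = 3$)
$z{\left(Z \right)} = 3 Z$
$T = - \frac{1}{14} \approx -0.071429$
$y{\left(x,s \right)} = 2 s x$ ($y{\left(x,s \right)} = 2 x s = 2 s x$)
$v{\left(J \right)} = - \frac{1}{14} + J^{2} + 9 J$ ($v{\left(J \right)} = \left(J^{2} + 3 \cdot 3 J\right) - \frac{1}{14} = \left(J^{2} + 9 J\right) - \frac{1}{14} = - \frac{1}{14} + J^{2} + 9 J$)
$y{\left(-2 - 4,8 \right)} v{\left(-4 \right)} = 2 \cdot 8 \left(-2 - 4\right) \left(- \frac{1}{14} + \left(-4\right)^{2} + 9 \left(-4\right)\right) = 2 \cdot 8 \left(-2 - 4\right) \left(- \frac{1}{14} + 16 - 36\right) = 2 \cdot 8 \left(-6\right) \left(- \frac{281}{14}\right) = \left(-96\right) \left(- \frac{281}{14}\right) = \frac{13488}{7}$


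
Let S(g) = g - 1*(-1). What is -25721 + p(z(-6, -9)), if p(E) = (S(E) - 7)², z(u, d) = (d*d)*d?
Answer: 514504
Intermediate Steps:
S(g) = 1 + g (S(g) = g + 1 = 1 + g)
z(u, d) = d³ (z(u, d) = d²*d = d³)
p(E) = (-6 + E)² (p(E) = ((1 + E) - 7)² = (-6 + E)²)
-25721 + p(z(-6, -9)) = -25721 + (-6 + (-9)³)² = -25721 + (-6 - 729)² = -25721 + (-735)² = -25721 + 540225 = 514504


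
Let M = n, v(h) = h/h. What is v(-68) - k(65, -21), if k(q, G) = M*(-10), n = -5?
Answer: -49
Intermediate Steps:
v(h) = 1
M = -5
k(q, G) = 50 (k(q, G) = -5*(-10) = 50)
v(-68) - k(65, -21) = 1 - 1*50 = 1 - 50 = -49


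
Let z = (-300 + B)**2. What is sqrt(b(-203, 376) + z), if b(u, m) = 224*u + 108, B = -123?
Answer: sqrt(133565) ≈ 365.47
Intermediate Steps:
b(u, m) = 108 + 224*u
z = 178929 (z = (-300 - 123)**2 = (-423)**2 = 178929)
sqrt(b(-203, 376) + z) = sqrt((108 + 224*(-203)) + 178929) = sqrt((108 - 45472) + 178929) = sqrt(-45364 + 178929) = sqrt(133565)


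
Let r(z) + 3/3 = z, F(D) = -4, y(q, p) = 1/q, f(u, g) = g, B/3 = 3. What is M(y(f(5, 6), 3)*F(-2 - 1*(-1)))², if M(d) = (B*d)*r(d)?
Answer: 100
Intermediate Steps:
B = 9 (B = 3*3 = 9)
r(z) = -1 + z
M(d) = 9*d*(-1 + d) (M(d) = (9*d)*(-1 + d) = 9*d*(-1 + d))
M(y(f(5, 6), 3)*F(-2 - 1*(-1)))² = (9*(-4/6)*(-1 - 4/6))² = (9*((⅙)*(-4))*(-1 + (⅙)*(-4)))² = (9*(-⅔)*(-1 - ⅔))² = (9*(-⅔)*(-5/3))² = 10² = 100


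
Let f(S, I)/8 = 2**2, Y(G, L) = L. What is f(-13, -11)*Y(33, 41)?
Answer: 1312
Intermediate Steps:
f(S, I) = 32 (f(S, I) = 8*2**2 = 8*4 = 32)
f(-13, -11)*Y(33, 41) = 32*41 = 1312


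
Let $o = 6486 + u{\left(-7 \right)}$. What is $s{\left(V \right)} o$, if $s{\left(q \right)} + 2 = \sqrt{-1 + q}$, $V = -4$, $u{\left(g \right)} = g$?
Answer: $-12958 + 6479 i \sqrt{5} \approx -12958.0 + 14487.0 i$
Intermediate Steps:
$o = 6479$ ($o = 6486 - 7 = 6479$)
$s{\left(q \right)} = -2 + \sqrt{-1 + q}$
$s{\left(V \right)} o = \left(-2 + \sqrt{-1 - 4}\right) 6479 = \left(-2 + \sqrt{-5}\right) 6479 = \left(-2 + i \sqrt{5}\right) 6479 = -12958 + 6479 i \sqrt{5}$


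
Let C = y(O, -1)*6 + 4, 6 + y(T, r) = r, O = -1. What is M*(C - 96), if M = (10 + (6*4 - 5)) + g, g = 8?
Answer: -4958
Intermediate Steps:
y(T, r) = -6 + r
M = 37 (M = (10 + (6*4 - 5)) + 8 = (10 + (24 - 5)) + 8 = (10 + 19) + 8 = 29 + 8 = 37)
C = -38 (C = (-6 - 1)*6 + 4 = -7*6 + 4 = -42 + 4 = -38)
M*(C - 96) = 37*(-38 - 96) = 37*(-134) = -4958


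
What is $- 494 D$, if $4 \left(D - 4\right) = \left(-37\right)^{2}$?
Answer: $- \frac{342095}{2} \approx -1.7105 \cdot 10^{5}$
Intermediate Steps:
$D = \frac{1385}{4}$ ($D = 4 + \frac{\left(-37\right)^{2}}{4} = 4 + \frac{1}{4} \cdot 1369 = 4 + \frac{1369}{4} = \frac{1385}{4} \approx 346.25$)
$- 494 D = \left(-494\right) \frac{1385}{4} = - \frac{342095}{2}$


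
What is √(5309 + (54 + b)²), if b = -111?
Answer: √8558 ≈ 92.509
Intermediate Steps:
√(5309 + (54 + b)²) = √(5309 + (54 - 111)²) = √(5309 + (-57)²) = √(5309 + 3249) = √8558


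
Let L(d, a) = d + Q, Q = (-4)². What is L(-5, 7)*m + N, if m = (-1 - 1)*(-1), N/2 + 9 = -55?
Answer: -106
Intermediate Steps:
Q = 16
N = -128 (N = -18 + 2*(-55) = -18 - 110 = -128)
m = 2 (m = -2*(-1) = 2)
L(d, a) = 16 + d (L(d, a) = d + 16 = 16 + d)
L(-5, 7)*m + N = (16 - 5)*2 - 128 = 11*2 - 128 = 22 - 128 = -106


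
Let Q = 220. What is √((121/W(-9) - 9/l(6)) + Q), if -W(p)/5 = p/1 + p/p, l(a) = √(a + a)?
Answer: √(89210 - 600*√3)/20 ≈ 14.847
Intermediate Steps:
l(a) = √2*√a (l(a) = √(2*a) = √2*√a)
W(p) = -5 - 5*p (W(p) = -5*(p/1 + p/p) = -5*(p*1 + 1) = -5*(p + 1) = -5*(1 + p) = -5 - 5*p)
√((121/W(-9) - 9/l(6)) + Q) = √((121/(-5 - 5*(-9)) - 9*√3/6) + 220) = √((121/(-5 + 45) - 9*√3/6) + 220) = √((121/40 - 3*√3/2) + 220) = √(8921/40 - 3*√3/2)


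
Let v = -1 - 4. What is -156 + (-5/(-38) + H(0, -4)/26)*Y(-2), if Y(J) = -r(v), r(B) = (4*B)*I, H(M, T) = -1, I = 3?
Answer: -37152/247 ≈ -150.41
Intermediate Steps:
v = -5
r(B) = 12*B (r(B) = (4*B)*3 = 12*B)
Y(J) = 60 (Y(J) = -12*(-5) = -1*(-60) = 60)
-156 + (-5/(-38) + H(0, -4)/26)*Y(-2) = -156 + (-5/(-38) - 1/26)*60 = -156 + (-5*(-1/38) - 1*1/26)*60 = -156 + (5/38 - 1/26)*60 = -156 + (23/247)*60 = -156 + 1380/247 = -37152/247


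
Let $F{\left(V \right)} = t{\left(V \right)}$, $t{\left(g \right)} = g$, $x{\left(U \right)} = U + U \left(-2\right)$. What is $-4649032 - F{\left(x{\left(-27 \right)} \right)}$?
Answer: $-4649059$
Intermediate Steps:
$x{\left(U \right)} = - U$ ($x{\left(U \right)} = U - 2 U = - U$)
$F{\left(V \right)} = V$
$-4649032 - F{\left(x{\left(-27 \right)} \right)} = -4649032 - \left(-1\right) \left(-27\right) = -4649032 - 27 = -4649059$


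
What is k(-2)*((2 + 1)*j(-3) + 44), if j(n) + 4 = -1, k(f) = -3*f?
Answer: 174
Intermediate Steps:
j(n) = -5 (j(n) = -4 - 1 = -5)
k(-2)*((2 + 1)*j(-3) + 44) = (-3*(-2))*((2 + 1)*(-5) + 44) = 6*(3*(-5) + 44) = 6*(-15 + 44) = 6*29 = 174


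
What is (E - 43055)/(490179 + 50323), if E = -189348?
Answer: -232403/540502 ≈ -0.42998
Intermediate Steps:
(E - 43055)/(490179 + 50323) = (-189348 - 43055)/(490179 + 50323) = -232403/540502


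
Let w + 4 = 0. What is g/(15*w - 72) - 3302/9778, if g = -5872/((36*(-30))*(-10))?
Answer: -145309837/435609900 ≈ -0.33358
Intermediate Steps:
w = -4 (w = -4 + 0 = -4)
g = -367/675 (g = -5872/((-1080*(-10))) = -5872/10800 = -5872*1/10800 = -367/675 ≈ -0.54370)
g/(15*w - 72) - 3302/9778 = -367/(675*(15*(-4) - 72)) - 3302/9778 = -367/(675*(-60 - 72)) - 3302*1/9778 = -367/675/(-132) - 1651/4889 = -367/675*(-1/132) - 1651/4889 = 367/89100 - 1651/4889 = -145309837/435609900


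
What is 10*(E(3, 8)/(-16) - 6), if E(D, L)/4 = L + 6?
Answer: -95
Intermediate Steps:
E(D, L) = 24 + 4*L (E(D, L) = 4*(L + 6) = 4*(6 + L) = 24 + 4*L)
10*(E(3, 8)/(-16) - 6) = 10*((24 + 4*8)/(-16) - 6) = 10*((24 + 32)*(-1/16) - 6) = 10*(56*(-1/16) - 6) = 10*(-7/2 - 6) = 10*(-19/2) = -95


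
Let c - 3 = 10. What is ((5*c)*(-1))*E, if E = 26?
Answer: -1690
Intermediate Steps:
c = 13 (c = 3 + 10 = 13)
((5*c)*(-1))*E = ((5*13)*(-1))*26 = (65*(-1))*26 = -65*26 = -1690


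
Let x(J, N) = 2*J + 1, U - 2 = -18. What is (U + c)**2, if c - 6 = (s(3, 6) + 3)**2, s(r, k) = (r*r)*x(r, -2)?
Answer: 18887716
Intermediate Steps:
U = -16 (U = 2 - 18 = -16)
x(J, N) = 1 + 2*J
s(r, k) = r**2*(1 + 2*r) (s(r, k) = (r*r)*(1 + 2*r) = r**2*(1 + 2*r))
c = 4362 (c = 6 + (3**2*(1 + 2*3) + 3)**2 = 6 + (9*(1 + 6) + 3)**2 = 6 + (9*7 + 3)**2 = 6 + (63 + 3)**2 = 6 + 66**2 = 6 + 4356 = 4362)
(U + c)**2 = (-16 + 4362)**2 = 4346**2 = 18887716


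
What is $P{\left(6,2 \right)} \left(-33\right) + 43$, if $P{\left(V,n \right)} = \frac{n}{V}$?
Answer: $32$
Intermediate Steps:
$P{\left(6,2 \right)} \left(-33\right) + 43 = \frac{2}{6} \left(-33\right) + 43 = 2 \cdot \frac{1}{6} \left(-33\right) + 43 = \frac{1}{3} \left(-33\right) + 43 = -11 + 43 = 32$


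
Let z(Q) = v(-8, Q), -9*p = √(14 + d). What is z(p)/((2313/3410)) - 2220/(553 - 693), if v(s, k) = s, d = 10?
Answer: 65783/16191 ≈ 4.0629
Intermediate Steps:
p = -2*√6/9 (p = -√(14 + 10)/9 = -2*√6/9 ≈ -0.54433)
z(Q) = -8
z(p)/((2313/3410)) - 2220/(553 - 693) = -8/(2313/3410) - 2220/(553 - 693) = -8/(2313*(1/3410)) - 2220/(-140) = -8/2313/3410 - 2220*(-1/140) = -8*3410/2313 + 111/7 = -27280/2313 + 111/7 = 65783/16191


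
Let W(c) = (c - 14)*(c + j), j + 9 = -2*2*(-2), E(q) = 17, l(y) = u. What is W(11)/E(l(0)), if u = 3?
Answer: -30/17 ≈ -1.7647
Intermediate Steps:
l(y) = 3
j = -1 (j = -9 - 2*2*(-2) = -9 - 4*(-2) = -9 + 8 = -1)
W(c) = (-1 + c)*(-14 + c) (W(c) = (c - 14)*(c - 1) = (-14 + c)*(-1 + c) = (-1 + c)*(-14 + c))
W(11)/E(l(0)) = (14 + 11**2 - 15*11)/17 = (14 + 121 - 165)*(1/17) = -30*1/17 = -30/17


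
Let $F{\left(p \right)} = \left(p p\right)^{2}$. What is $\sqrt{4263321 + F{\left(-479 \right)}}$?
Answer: $\sqrt{52647435802} \approx 2.2945 \cdot 10^{5}$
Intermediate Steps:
$F{\left(p \right)} = p^{4}$ ($F{\left(p \right)} = \left(p^{2}\right)^{2} = p^{4}$)
$\sqrt{4263321 + F{\left(-479 \right)}} = \sqrt{4263321 + \left(-479\right)^{4}} = \sqrt{4263321 + 52643172481} = \sqrt{52647435802}$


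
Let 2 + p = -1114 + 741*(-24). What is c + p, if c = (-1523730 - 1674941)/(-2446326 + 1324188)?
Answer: -21205209529/1122138 ≈ -18897.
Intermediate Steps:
p = -18900 (p = -2 + (-1114 + 741*(-24)) = -2 + (-1114 - 17784) = -2 - 18898 = -18900)
c = 3198671/1122138 (c = -3198671/(-1122138) = -3198671*(-1/1122138) = 3198671/1122138 ≈ 2.8505)
c + p = 3198671/1122138 - 18900 = -21205209529/1122138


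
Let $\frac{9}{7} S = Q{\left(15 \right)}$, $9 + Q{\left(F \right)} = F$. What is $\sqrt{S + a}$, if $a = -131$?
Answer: $\frac{i \sqrt{1137}}{3} \approx 11.24 i$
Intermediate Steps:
$Q{\left(F \right)} = -9 + F$
$S = \frac{14}{3}$ ($S = \frac{7 \left(-9 + 15\right)}{9} = \frac{7}{9} \cdot 6 = \frac{14}{3} \approx 4.6667$)
$\sqrt{S + a} = \sqrt{\frac{14}{3} - 131} = \sqrt{- \frac{379}{3}} = \frac{i \sqrt{1137}}{3}$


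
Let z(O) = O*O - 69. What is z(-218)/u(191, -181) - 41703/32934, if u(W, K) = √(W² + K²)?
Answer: -13901/10978 + 47455*√69242/69242 ≈ 179.08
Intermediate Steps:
z(O) = -69 + O² (z(O) = O² - 69 = -69 + O²)
u(W, K) = √(K² + W²)
z(-218)/u(191, -181) - 41703/32934 = (-69 + (-218)²)/(√((-181)² + 191²)) - 41703/32934 = (-69 + 47524)/(√(32761 + 36481)) - 41703*1/32934 = 47455/(√69242) - 13901/10978 = 47455*(√69242/69242) - 13901/10978 = 47455*√69242/69242 - 13901/10978 = -13901/10978 + 47455*√69242/69242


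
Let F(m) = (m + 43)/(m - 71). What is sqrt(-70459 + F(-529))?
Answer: I*sqrt(7045819)/10 ≈ 265.44*I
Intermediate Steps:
F(m) = (43 + m)/(-71 + m)
sqrt(-70459 + F(-529)) = sqrt(-70459 + (43 - 529)/(-71 - 529)) = sqrt(-70459 - 486/(-600)) = sqrt(-70459 - 1/600*(-486)) = sqrt(-70459 + 81/100) = sqrt(-7045819/100) = I*sqrt(7045819)/10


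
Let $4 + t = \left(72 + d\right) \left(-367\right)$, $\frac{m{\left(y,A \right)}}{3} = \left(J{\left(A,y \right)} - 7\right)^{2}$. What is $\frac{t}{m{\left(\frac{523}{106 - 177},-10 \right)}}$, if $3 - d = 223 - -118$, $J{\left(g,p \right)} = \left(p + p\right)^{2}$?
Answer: $\frac{2480637475858}{3363356553723} \approx 0.73755$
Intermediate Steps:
$J{\left(g,p \right)} = 4 p^{2}$ ($J{\left(g,p \right)} = \left(2 p\right)^{2} = 4 p^{2}$)
$d = -338$ ($d = 3 - \left(223 - -118\right) = 3 - \left(223 + 118\right) = 3 - 341 = -338$)
$m{\left(y,A \right)} = 3 \left(-7 + 4 y^{2}\right)^{2}$ ($m{\left(y,A \right)} = 3 \left(4 y^{2} - 7\right)^{2} = 3 \left(-7 + 4 y^{2}\right)^{2}$)
$t = 97618$ ($t = -4 + \left(72 - 338\right) \left(-367\right) = -4 - -97622 = -4 + 97622 = 97618$)
$\frac{t}{m{\left(\frac{523}{106 - 177},-10 \right)}} = \frac{97618}{3 \left(-7 + 4 \left(\frac{523}{106 - 177}\right)^{2}\right)^{2}} = \frac{97618}{3 \left(-7 + 4 \left(\frac{523}{-71}\right)^{2}\right)^{2}} = \frac{97618}{3 \left(-7 + 4 \left(523 \left(- \frac{1}{71}\right)\right)^{2}\right)^{2}} = \frac{97618}{3 \left(-7 + 4 \left(- \frac{523}{71}\right)^{2}\right)^{2}} = \frac{97618}{3 \left(-7 + 4 \cdot \frac{273529}{5041}\right)^{2}} = \frac{97618}{3 \left(-7 + \frac{1094116}{5041}\right)^{2}} = \frac{97618}{3 \left(\frac{1058829}{5041}\right)^{2}} = \frac{97618}{3 \cdot \frac{1121118851241}{25411681}} = \frac{97618}{\frac{3363356553723}{25411681}} = 97618 \cdot \frac{25411681}{3363356553723} = \frac{2480637475858}{3363356553723}$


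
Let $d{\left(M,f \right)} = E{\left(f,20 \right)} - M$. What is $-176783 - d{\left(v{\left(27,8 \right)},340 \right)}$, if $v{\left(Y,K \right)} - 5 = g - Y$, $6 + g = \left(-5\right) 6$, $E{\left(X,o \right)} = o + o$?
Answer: $-176881$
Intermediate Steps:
$E{\left(X,o \right)} = 2 o$
$g = -36$ ($g = -6 - 30 = -36$)
$v{\left(Y,K \right)} = -31 - Y$ ($v{\left(Y,K \right)} = 5 - \left(36 + Y\right) = -31 - Y$)
$d{\left(M,f \right)} = 40 - M$ ($d{\left(M,f \right)} = 2 \cdot 20 - M = 40 - M$)
$-176783 - d{\left(v{\left(27,8 \right)},340 \right)} = -176783 - \left(40 - \left(-31 - 27\right)\right) = -176783 - \left(40 - -58\right) = -176783 - \left(40 + 58\right) = -176783 - 98 = -176881$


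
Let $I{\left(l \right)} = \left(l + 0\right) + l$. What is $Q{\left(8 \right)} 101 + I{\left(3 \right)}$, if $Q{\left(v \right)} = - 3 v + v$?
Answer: $-1610$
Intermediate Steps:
$I{\left(l \right)} = 2 l$ ($I{\left(l \right)} = l + l = 2 l$)
$Q{\left(v \right)} = - 2 v$
$Q{\left(8 \right)} 101 + I{\left(3 \right)} = \left(-2\right) 8 \cdot 101 + 2 \cdot 3 = \left(-16\right) 101 + 6 = -1616 + 6 = -1610$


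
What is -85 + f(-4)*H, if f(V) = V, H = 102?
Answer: -493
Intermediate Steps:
-85 + f(-4)*H = -85 - 4*102 = -85 - 408 = -493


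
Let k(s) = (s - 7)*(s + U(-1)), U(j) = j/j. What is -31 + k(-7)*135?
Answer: 11309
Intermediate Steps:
U(j) = 1
k(s) = (1 + s)*(-7 + s) (k(s) = (s - 7)*(s + 1) = (-7 + s)*(1 + s) = (1 + s)*(-7 + s))
-31 + k(-7)*135 = -31 + (-7 + (-7)² - 6*(-7))*135 = -31 + (-7 + 49 + 42)*135 = -31 + 84*135 = -31 + 11340 = 11309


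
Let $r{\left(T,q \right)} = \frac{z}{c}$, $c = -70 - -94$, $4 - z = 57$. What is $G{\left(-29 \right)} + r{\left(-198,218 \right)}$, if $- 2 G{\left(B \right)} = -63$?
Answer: $\frac{703}{24} \approx 29.292$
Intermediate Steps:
$G{\left(B \right)} = \frac{63}{2}$ ($G{\left(B \right)} = \left(- \frac{1}{2}\right) \left(-63\right) = \frac{63}{2}$)
$z = -53$ ($z = 4 - 57 = -53$)
$c = 24$ ($c = -70 + 94 = 24$)
$r{\left(T,q \right)} = - \frac{53}{24}$
$G{\left(-29 \right)} + r{\left(-198,218 \right)} = \frac{63}{2} - \frac{53}{24} = \frac{703}{24}$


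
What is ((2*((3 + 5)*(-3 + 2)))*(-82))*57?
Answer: 74784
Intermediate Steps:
((2*((3 + 5)*(-3 + 2)))*(-82))*57 = ((2*(8*(-1)))*(-82))*57 = ((2*(-8))*(-82))*57 = -16*(-82)*57 = 1312*57 = 74784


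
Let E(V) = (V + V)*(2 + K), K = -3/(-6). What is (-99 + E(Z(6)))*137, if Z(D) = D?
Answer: -9453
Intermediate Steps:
K = ½ (K = -3*(-⅙) = ½ ≈ 0.50000)
E(V) = 5*V (E(V) = (V + V)*(2 + ½) = (2*V)*(5/2) = 5*V)
(-99 + E(Z(6)))*137 = (-99 + 5*6)*137 = (-99 + 30)*137 = -69*137 = -9453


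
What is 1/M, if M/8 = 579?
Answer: 1/4632 ≈ 0.00021589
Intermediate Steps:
M = 4632 (M = 8*579 = 4632)
1/M = 1/4632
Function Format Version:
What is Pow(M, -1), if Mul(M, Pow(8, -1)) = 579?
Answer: Rational(1, 4632) ≈ 0.00021589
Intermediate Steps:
M = 4632 (M = Mul(8, 579) = 4632)
Pow(M, -1) = Pow(4632, -1) = Rational(1, 4632)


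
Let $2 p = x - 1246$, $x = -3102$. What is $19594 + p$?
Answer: $17420$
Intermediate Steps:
$p = -2174$ ($p = \frac{-3102 - 1246}{2} = \frac{1}{2} \left(-4348\right) = -2174$)
$19594 + p = 19594 - 2174 = 17420$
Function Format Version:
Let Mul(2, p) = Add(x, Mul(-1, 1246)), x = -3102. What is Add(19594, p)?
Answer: 17420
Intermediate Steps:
p = -2174 (p = Mul(Rational(1, 2), Add(-3102, Mul(-1, 1246))) = Mul(Rational(1, 2), Add(-3102, -1246)) = Mul(Rational(1, 2), -4348) = -2174)
Add(19594, p) = Add(19594, -2174) = 17420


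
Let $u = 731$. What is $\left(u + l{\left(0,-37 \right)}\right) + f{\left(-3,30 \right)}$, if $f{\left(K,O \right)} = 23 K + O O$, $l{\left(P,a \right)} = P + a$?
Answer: $1525$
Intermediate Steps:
$f{\left(K,O \right)} = O^{2} + 23 K$ ($f{\left(K,O \right)} = 23 K + O^{2} = O^{2} + 23 K$)
$\left(u + l{\left(0,-37 \right)}\right) + f{\left(-3,30 \right)} = \left(731 + \left(0 - 37\right)\right) + \left(30^{2} + 23 \left(-3\right)\right) = \left(731 - 37\right) + \left(900 - 69\right) = 694 + 831 = 1525$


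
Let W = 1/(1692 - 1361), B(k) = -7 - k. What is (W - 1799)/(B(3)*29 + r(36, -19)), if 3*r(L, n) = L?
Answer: 297734/46009 ≈ 6.4712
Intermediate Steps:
r(L, n) = L/3
W = 1/331 ≈ 0.0030211
(W - 1799)/(B(3)*29 + r(36, -19)) = (1/331 - 1799)/((-7 - 1*3)*29 + (⅓)*36) = -595468/(331*((-7 - 3)*29 + 12)) = -595468/(331*(-10*29 + 12)) = -595468/(331*(-290 + 12)) = -595468/331/(-278) = -595468/331*(-1/278) = 297734/46009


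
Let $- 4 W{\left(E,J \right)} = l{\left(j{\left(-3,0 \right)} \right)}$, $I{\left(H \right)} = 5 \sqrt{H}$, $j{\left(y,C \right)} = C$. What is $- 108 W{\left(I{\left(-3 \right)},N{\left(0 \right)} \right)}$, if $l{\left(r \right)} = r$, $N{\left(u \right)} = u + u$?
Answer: $0$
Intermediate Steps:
$N{\left(u \right)} = 2 u$
$W{\left(E,J \right)} = 0$ ($W{\left(E,J \right)} = \left(- \frac{1}{4}\right) 0 = 0$)
$- 108 W{\left(I{\left(-3 \right)},N{\left(0 \right)} \right)} = \left(-108\right) 0 = 0$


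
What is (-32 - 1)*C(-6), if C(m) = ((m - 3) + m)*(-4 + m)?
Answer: -4950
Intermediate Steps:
C(m) = (-4 + m)*(-3 + 2*m) (C(m) = ((-3 + m) + m)*(-4 + m) = (-3 + 2*m)*(-4 + m) = (-4 + m)*(-3 + 2*m))
(-32 - 1)*C(-6) = (-32 - 1)*(12 - 11*(-6) + 2*(-6)**2) = -33*(12 + 66 + 2*36) = -33*(12 + 66 + 72) = -33*150 = -4950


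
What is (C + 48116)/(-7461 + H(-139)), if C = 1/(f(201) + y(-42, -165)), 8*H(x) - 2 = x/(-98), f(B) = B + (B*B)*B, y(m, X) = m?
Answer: -38292371839778/5937380998455 ≈ -6.4494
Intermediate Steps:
f(B) = B + B**3 (f(B) = B + B**2*B = B + B**3)
H(x) = 1/4 - x/784 (H(x) = 1/4 + (x/(-98))/8 = 1/4 + (x*(-1/98))/8 = 1/4 + (-x/98)/8 = 1/4 - x/784)
C = 1/8120760 (C = 1/((201 + 201**3) - 42) = 1/((201 + 8120601) - 42) = 1/(8120802 - 42) = 1/8120760 ≈ 1.2314e-7)
(C + 48116)/(-7461 + H(-139)) = (1/8120760 + 48116)/(-7461 + (1/4 - 1/784*(-139))) = 390738488161/(8120760*(-7461 + (1/4 + 139/784))) = 390738488161/(8120760*(-7461 + 335/784)) = 390738488161/(8120760*(-5849089/784)) = (390738488161/8120760)*(-784/5849089) = -38292371839778/5937380998455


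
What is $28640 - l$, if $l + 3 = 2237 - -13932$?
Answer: $12474$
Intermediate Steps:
$l = 16166$ ($l = -3 + \left(2237 - -13932\right) = -3 + \left(2237 + 13932\right) = -3 + 16169 = 16166$)
$28640 - l = 28640 - 16166 = 12474$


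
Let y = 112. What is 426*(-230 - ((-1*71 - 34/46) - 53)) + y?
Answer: -1028770/23 ≈ -44729.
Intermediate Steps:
426*(-230 - ((-1*71 - 34/46) - 53)) + y = 426*(-230 - ((-1*71 - 34/46) - 53)) + 112 = 426*(-230 - ((-71 - 34*1/46) - 53)) + 112 = 426*(-230 - ((-71 - 17/23) - 53)) + 112 = 426*(-230 - (-1650/23 - 53)) + 112 = 426*(-230 - 1*(-2869/23)) + 112 = 426*(-230 + 2869/23) + 112 = 426*(-2421/23) + 112 = -1031346/23 + 112 = -1028770/23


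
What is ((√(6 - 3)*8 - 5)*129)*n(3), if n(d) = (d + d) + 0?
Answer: -3870 + 6192*√3 ≈ 6854.9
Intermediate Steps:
n(d) = 2*d (n(d) = 2*d + 0 = 2*d)
((√(6 - 3)*8 - 5)*129)*n(3) = ((√(6 - 3)*8 - 5)*129)*(2*3) = ((√3*8 - 5)*129)*6 = ((8*√3 - 5)*129)*6 = ((-5 + 8*√3)*129)*6 = (-645 + 1032*√3)*6 = -3870 + 6192*√3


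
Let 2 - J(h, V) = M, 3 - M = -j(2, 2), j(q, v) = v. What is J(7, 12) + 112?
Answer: 109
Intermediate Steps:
M = 5 (M = 3 - (-1)*2 = 3 - 1*(-2) = 3 + 2 = 5)
J(h, V) = -3 (J(h, V) = 2 - 1*5 = 2 - 5 = -3)
J(7, 12) + 112 = -3 + 112 = 109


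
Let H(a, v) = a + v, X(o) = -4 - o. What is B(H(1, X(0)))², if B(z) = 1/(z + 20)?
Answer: 1/289 ≈ 0.0034602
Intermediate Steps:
B(z) = 1/(20 + z)
B(H(1, X(0)))² = (1/(20 + (1 + (-4 - 1*0))))² = (1/(20 + (1 + (-4 + 0))))² = (1/(20 + (1 - 4)))² = (1/(20 - 3))² = (1/17)² = 1/289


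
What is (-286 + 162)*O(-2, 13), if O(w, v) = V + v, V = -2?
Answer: -1364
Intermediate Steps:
O(w, v) = -2 + v
(-286 + 162)*O(-2, 13) = (-286 + 162)*(-2 + 13) = -124*11 = -1364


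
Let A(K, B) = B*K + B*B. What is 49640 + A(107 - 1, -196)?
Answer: 67280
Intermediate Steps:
A(K, B) = B² + B*K (A(K, B) = B*K + B² = B² + B*K)
49640 + A(107 - 1, -196) = 49640 - 196*(-196 + (107 - 1)) = 49640 - 196*(-196 + 106) = 49640 - 196*(-90) = 49640 + 17640 = 67280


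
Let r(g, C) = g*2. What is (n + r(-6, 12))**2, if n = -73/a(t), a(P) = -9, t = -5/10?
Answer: 1225/81 ≈ 15.123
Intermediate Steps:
t = -1/2 (t = -5*1/10 = -1/2 ≈ -0.50000)
r(g, C) = 2*g
n = 73/9 (n = -73/(-9) = -73*(-1/9) = 73/9 ≈ 8.1111)
(n + r(-6, 12))**2 = (73/9 + 2*(-6))**2 = (73/9 - 12)**2 = (-35/9)**2 = 1225/81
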